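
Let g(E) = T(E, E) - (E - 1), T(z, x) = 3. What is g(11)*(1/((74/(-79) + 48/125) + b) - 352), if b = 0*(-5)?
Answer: 13517637/5458 ≈ 2476.7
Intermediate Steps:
b = 0
g(E) = 4 - E (g(E) = 3 - (E - 1) = 3 - (-1 + E) = 3 + (1 - E) = 4 - E)
g(11)*(1/((74/(-79) + 48/125) + b) - 352) = (4 - 1*11)*(1/((74/(-79) + 48/125) + 0) - 352) = (4 - 11)*(1/((74*(-1/79) + 48*(1/125)) + 0) - 352) = -7*(1/((-74/79 + 48/125) + 0) - 352) = -7*(1/(-5458/9875 + 0) - 352) = -7*(1/(-5458/9875) - 352) = -7*(-9875/5458 - 352) = -7*(-1931091/5458) = 13517637/5458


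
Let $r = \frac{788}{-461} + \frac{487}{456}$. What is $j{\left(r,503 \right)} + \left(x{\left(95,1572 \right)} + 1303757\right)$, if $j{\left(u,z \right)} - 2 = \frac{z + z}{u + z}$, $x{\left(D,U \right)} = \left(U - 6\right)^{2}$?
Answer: $\frac{396660330129401}{105603827} \approx 3.7561 \cdot 10^{6}$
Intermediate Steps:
$x{\left(D,U \right)} = \left(-6 + U\right)^{2}$
$r = - \frac{134821}{210216}$ ($r = 788 \left(- \frac{1}{461}\right) + 487 \cdot \frac{1}{456} = - \frac{788}{461} + \frac{487}{456} = - \frac{134821}{210216} \approx -0.64135$)
$j{\left(u,z \right)} = 2 + \frac{2 z}{u + z}$ ($j{\left(u,z \right)} = 2 + \frac{z + z}{u + z} = 2 + \frac{2 z}{u + z}$)
$j{\left(r,503 \right)} + \left(x{\left(95,1572 \right)} + 1303757\right) = \frac{2 \left(- \frac{134821}{210216} + 2 \cdot 503\right)}{- \frac{134821}{210216} + 503} + \left(\left(-6 + 1572\right)^{2} + 1303757\right) = \frac{2 \left(- \frac{134821}{210216} + 1006\right)}{\frac{105603827}{210216}} + \left(1566^{2} + 1303757\right) = 2 \cdot \frac{210216}{105603827} \cdot \frac{211342475}{210216} + \left(2452356 + 1303757\right) = \frac{422684950}{105603827} + 3756113 = \frac{396660330129401}{105603827}$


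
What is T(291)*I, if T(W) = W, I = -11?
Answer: -3201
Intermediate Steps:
T(291)*I = 291*(-11) = -3201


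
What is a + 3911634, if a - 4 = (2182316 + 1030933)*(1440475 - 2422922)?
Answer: -3156842928665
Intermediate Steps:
a = -3156846840299 (a = 4 + (2182316 + 1030933)*(1440475 - 2422922) = 4 + 3213249*(-982447) = 4 - 3156846840303 = -3156846840299)
a + 3911634 = -3156846840299 + 3911634 = -3156842928665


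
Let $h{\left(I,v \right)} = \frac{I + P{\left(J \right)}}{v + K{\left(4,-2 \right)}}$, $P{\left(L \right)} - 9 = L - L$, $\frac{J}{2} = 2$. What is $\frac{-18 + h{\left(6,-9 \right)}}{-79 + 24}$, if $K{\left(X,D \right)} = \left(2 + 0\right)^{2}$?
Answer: $\frac{21}{55} \approx 0.38182$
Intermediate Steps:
$K{\left(X,D \right)} = 4$ ($K{\left(X,D \right)} = 2^{2} = 4$)
$J = 4$ ($J = 2 \cdot 2 = 4$)
$P{\left(L \right)} = 9$ ($P{\left(L \right)} = 9 + \left(L - L\right) = 9 + 0 = 9$)
$h{\left(I,v \right)} = \frac{9 + I}{4 + v}$ ($h{\left(I,v \right)} = \frac{I + 9}{v + 4} = \frac{9 + I}{4 + v}$)
$\frac{-18 + h{\left(6,-9 \right)}}{-79 + 24} = \frac{-18 + \frac{9 + 6}{4 - 9}}{-79 + 24} = \frac{-18 + \frac{1}{-5} \cdot 15}{-55} = - \frac{-18 - 3}{55} = \left(- \frac{1}{55}\right) \left(-21\right) = \frac{21}{55}$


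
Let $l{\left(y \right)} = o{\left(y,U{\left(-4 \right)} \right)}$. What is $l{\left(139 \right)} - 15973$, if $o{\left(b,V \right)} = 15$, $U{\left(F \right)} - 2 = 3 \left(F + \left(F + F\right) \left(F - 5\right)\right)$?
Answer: $-15958$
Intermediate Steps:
$U{\left(F \right)} = 2 + 3 F + 6 F \left(-5 + F\right)$ ($U{\left(F \right)} = 2 + 3 \left(F + \left(F + F\right) \left(F - 5\right)\right) = 2 + 3 \left(F + 2 F \left(-5 + F\right)\right) = 2 + \left(3 F + 6 F \left(-5 + F\right)\right) = 2 + 3 F + 6 F \left(-5 + F\right)$)
$l{\left(y \right)} = 15$
$l{\left(139 \right)} - 15973 = 15 - 15973 = -15958$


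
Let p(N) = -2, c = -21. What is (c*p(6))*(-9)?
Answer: -378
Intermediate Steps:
(c*p(6))*(-9) = -21*(-2)*(-9) = 42*(-9) = -378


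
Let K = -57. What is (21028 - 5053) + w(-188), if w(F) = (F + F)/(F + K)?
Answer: 3914251/245 ≈ 15977.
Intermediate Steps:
w(F) = 2*F/(-57 + F) (w(F) = (F + F)/(F - 57) = (2*F)/(-57 + F) = 2*F/(-57 + F))
(21028 - 5053) + w(-188) = (21028 - 5053) + 2*(-188)/(-57 - 188) = 15975 + 2*(-188)/(-245) = 15975 + 2*(-188)*(-1/245) = 15975 + 376/245 = 3914251/245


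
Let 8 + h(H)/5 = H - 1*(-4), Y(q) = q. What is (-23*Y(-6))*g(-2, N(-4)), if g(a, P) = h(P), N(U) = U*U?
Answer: 8280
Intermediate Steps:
h(H) = -20 + 5*H (h(H) = -40 + 5*(H - 1*(-4)) = -40 + 5*(H + 4) = -40 + 5*(4 + H) = -40 + (20 + 5*H) = -20 + 5*H)
N(U) = U²
g(a, P) = -20 + 5*P
(-23*Y(-6))*g(-2, N(-4)) = (-23*(-6))*(-20 + 5*(-4)²) = 138*(-20 + 5*16) = 138*(-20 + 80) = 138*60 = 8280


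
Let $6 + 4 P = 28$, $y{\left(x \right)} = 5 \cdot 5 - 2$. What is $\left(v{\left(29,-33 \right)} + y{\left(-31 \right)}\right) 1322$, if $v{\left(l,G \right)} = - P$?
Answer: $23135$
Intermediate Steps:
$y{\left(x \right)} = 23$ ($y{\left(x \right)} = 25 - 2 = 23$)
$P = \frac{11}{2}$ ($P = - \frac{3}{2} + \frac{1}{4} \cdot 28 = - \frac{3}{2} + 7 = \frac{11}{2} \approx 5.5$)
$v{\left(l,G \right)} = - \frac{11}{2}$ ($v{\left(l,G \right)} = \left(-1\right) \frac{11}{2} = - \frac{11}{2}$)
$\left(v{\left(29,-33 \right)} + y{\left(-31 \right)}\right) 1322 = \left(- \frac{11}{2} + 23\right) 1322 = \frac{35}{2} \cdot 1322 = 23135$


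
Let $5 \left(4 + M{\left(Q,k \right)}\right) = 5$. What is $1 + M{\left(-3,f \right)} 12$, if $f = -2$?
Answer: $-35$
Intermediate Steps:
$M{\left(Q,k \right)} = -3$ ($M{\left(Q,k \right)} = -4 + \frac{1}{5} \cdot 5 = -4 + 1 = -3$)
$1 + M{\left(-3,f \right)} 12 = 1 - 36 = -35$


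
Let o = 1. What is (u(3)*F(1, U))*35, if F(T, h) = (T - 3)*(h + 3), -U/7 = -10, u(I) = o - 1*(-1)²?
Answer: 0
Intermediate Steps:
u(I) = 0 (u(I) = 1 - 1*(-1)² = 1 - 1*1 = 1 - 1 = 0)
U = 70 (U = -7*(-10) = 70)
F(T, h) = (-3 + T)*(3 + h)
(u(3)*F(1, U))*35 = (0*(-9 - 3*70 + 3*1 + 1*70))*35 = (0*(-9 - 210 + 3 + 70))*35 = (0*(-146))*35 = 0*35 = 0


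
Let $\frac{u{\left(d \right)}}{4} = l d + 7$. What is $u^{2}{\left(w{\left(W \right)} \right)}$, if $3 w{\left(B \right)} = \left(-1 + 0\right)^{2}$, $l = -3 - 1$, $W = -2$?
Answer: $\frac{4624}{9} \approx 513.78$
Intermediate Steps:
$l = -4$
$w{\left(B \right)} = \frac{1}{3}$ ($w{\left(B \right)} = \frac{\left(-1 + 0\right)^{2}}{3} = \frac{\left(-1\right)^{2}}{3} = \frac{1}{3} \cdot 1 = \frac{1}{3}$)
$u{\left(d \right)} = 28 - 16 d$ ($u{\left(d \right)} = 4 \left(- 4 d + 7\right) = 4 \left(7 - 4 d\right) = 28 - 16 d$)
$u^{2}{\left(w{\left(W \right)} \right)} = \left(28 - \frac{16}{3}\right)^{2} = \left(\frac{68}{3}\right)^{2} = \frac{4624}{9}$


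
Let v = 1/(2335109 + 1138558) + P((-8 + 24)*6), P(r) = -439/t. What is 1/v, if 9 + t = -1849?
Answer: 6454073286/1524941671 ≈ 4.2323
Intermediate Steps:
t = -1858 (t = -9 - 1849 = -1858)
P(r) = 439/1858 (P(r) = -439/(-1858) = -439*(-1/1858) = 439/1858)
v = 1524941671/6454073286 (v = 1/(2335109 + 1138558) + 439/1858 = 1/3473667 + 439/1858 = 1524941671/6454073286 ≈ 0.23628)
1/v = 1/(1524941671/6454073286) = 6454073286/1524941671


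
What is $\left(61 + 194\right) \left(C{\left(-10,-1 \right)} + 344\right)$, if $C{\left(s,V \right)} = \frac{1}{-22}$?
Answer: $\frac{1929585}{22} \approx 87708.0$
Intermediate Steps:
$C{\left(s,V \right)} = - \frac{1}{22}$
$\left(61 + 194\right) \left(C{\left(-10,-1 \right)} + 344\right) = \left(61 + 194\right) \left(- \frac{1}{22} + 344\right) = 255 \cdot \frac{7567}{22} = \frac{1929585}{22}$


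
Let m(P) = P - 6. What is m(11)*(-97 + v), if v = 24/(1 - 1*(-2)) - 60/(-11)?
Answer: -4595/11 ≈ -417.73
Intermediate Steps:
v = 148/11 (v = 24/(1 + 2) - 60*(-1/11) = 24/3 + 60/11 = 24*(⅓) + 60/11 = 8 + 60/11 = 148/11 ≈ 13.455)
m(P) = -6 + P
m(11)*(-97 + v) = (-6 + 11)*(-97 + 148/11) = 5*(-919/11) = -4595/11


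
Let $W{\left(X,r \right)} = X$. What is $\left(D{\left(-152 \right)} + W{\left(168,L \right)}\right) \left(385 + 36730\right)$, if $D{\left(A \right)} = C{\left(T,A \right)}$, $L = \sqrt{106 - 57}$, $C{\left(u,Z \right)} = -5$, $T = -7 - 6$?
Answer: $6049745$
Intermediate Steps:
$T = -13$
$L = 7$ ($L = \sqrt{49} = 7$)
$D{\left(A \right)} = -5$
$\left(D{\left(-152 \right)} + W{\left(168,L \right)}\right) \left(385 + 36730\right) = \left(-5 + 168\right) \left(385 + 36730\right) = 163 \cdot 37115 = 6049745$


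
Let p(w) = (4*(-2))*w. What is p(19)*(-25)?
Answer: 3800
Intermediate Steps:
p(w) = -8*w
p(19)*(-25) = -8*19*(-25) = -152*(-25) = 3800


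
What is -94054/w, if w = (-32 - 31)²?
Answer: -94054/3969 ≈ -23.697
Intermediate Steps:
w = 3969 (w = (-63)² = 3969)
-94054/w = -94054/3969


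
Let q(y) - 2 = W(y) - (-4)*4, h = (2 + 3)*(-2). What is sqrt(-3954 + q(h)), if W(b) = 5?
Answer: I*sqrt(3931) ≈ 62.698*I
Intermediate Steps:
h = -10 (h = 5*(-2) = -10)
q(y) = 23 (q(y) = 2 + (5 - (-4)*4) = 2 + (5 - 4*(-4)) = 2 + (5 + 16) = 2 + 21 = 23)
sqrt(-3954 + q(h)) = sqrt(-3954 + 23) = sqrt(-3931) = I*sqrt(3931)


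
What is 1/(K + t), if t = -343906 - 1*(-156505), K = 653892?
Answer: 1/466491 ≈ 2.1437e-6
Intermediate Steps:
t = -187401 (t = -343906 + 156505 = -187401)
1/(K + t) = 1/(653892 - 187401) = 1/466491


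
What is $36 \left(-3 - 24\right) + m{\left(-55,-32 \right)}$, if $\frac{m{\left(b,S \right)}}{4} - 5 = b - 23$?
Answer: $-1264$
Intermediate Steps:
$m{\left(b,S \right)} = -72 + 4 b$ ($m{\left(b,S \right)} = 20 + 4 \left(b - 23\right) = 20 + 4 \left(-23 + b\right) = 20 + \left(-92 + 4 b\right) = -72 + 4 b$)
$36 \left(-3 - 24\right) + m{\left(-55,-32 \right)} = 36 \left(-3 - 24\right) + \left(-72 + 4 \left(-55\right)\right) = 36 \left(-27\right) - 292 = -972 - 292 = -1264$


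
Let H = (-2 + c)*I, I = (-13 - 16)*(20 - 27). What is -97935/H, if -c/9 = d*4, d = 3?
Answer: 19587/4466 ≈ 4.3858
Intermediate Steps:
I = 203 (I = -29*(-7) = 203)
c = -108 (c = -27*4 = -9*12 = -108)
H = -22330 (H = (-2 - 108)*203 = -110*203 = -22330)
-97935/H = -97935/(-22330) = -97935*(-1)/22330 = -1*(-19587/4466) = 19587/4466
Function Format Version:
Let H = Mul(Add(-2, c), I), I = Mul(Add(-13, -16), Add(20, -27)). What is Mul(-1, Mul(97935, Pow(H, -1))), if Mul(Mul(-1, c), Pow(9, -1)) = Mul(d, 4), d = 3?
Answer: Rational(19587, 4466) ≈ 4.3858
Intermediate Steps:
I = 203 (I = Mul(-29, -7) = 203)
c = -108 (c = Mul(-9, Mul(3, 4)) = Mul(-9, 12) = -108)
H = -22330 (H = Mul(Add(-2, -108), 203) = Mul(-110, 203) = -22330)
Mul(-1, Mul(97935, Pow(H, -1))) = Mul(-1, Mul(97935, Pow(-22330, -1))) = Mul(-1, Mul(97935, Rational(-1, 22330))) = Mul(-1, Rational(-19587, 4466)) = Rational(19587, 4466)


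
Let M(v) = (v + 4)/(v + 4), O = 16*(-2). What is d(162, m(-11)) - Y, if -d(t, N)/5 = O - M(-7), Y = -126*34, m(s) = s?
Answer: 4449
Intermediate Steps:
O = -32
Y = -4284
M(v) = 1 (M(v) = (4 + v)/(4 + v) = 1)
d(t, N) = 165 (d(t, N) = -5*(-32 - 1*1) = -5*(-32 - 1) = -5*(-33) = 165)
d(162, m(-11)) - Y = 165 - 1*(-4284) = 165 + 4284 = 4449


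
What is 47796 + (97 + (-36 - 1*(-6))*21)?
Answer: 47263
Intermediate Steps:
47796 + (97 + (-36 - 1*(-6))*21) = 47796 + (97 + (-36 + 6)*21) = 47796 + (97 - 30*21) = 47796 + (97 - 630) = 47796 - 533 = 47263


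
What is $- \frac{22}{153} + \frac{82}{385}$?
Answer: $\frac{4076}{58905} \approx 0.069196$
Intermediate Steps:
$- \frac{22}{153} + \frac{82}{385} = \frac{4076}{58905}$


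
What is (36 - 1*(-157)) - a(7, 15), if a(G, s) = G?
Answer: 186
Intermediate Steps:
(36 - 1*(-157)) - a(7, 15) = (36 - 1*(-157)) - 1*7 = (36 + 157) - 7 = 193 - 7 = 186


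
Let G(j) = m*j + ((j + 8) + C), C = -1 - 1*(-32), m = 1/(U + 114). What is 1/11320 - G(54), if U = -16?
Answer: -51890831/554680 ≈ -93.551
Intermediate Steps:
m = 1/98 (m = 1/(-16 + 114) = 1/98 ≈ 0.010204)
C = 31 (C = -1 + 32 = 31)
G(j) = 39 + 99*j/98 (G(j) = j/98 + ((j + 8) + 31) = j/98 + ((8 + j) + 31) = j/98 + (39 + j) = 39 + 99*j/98)
1/11320 - G(54) = 1/11320 - (39 + (99/98)*54) = 1/11320 - (39 + 2673/49) = 1/11320 - 1*4584/49 = 1/11320 - 4584/49 = -51890831/554680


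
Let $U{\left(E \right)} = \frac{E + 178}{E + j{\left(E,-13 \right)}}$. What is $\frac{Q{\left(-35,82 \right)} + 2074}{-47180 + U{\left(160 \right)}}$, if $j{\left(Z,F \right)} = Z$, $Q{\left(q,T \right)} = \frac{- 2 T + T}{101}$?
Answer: $- \frac{33502720}{762411731} \approx -0.043943$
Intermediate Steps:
$Q{\left(q,T \right)} = - \frac{T}{101}$ ($Q{\left(q,T \right)} = - T \frac{1}{101} = - \frac{T}{101}$)
$U{\left(E \right)} = \frac{178 + E}{2 E}$ ($U{\left(E \right)} = \frac{E + 178}{E + E} = \frac{178 + E}{2 E}$)
$\frac{Q{\left(-35,82 \right)} + 2074}{-47180 + U{\left(160 \right)}} = \frac{\left(- \frac{1}{101}\right) 82 + 2074}{-47180 + \frac{178 + 160}{2 \cdot 160}} = \frac{- \frac{82}{101} + 2074}{-47180 + \frac{1}{2} \cdot \frac{1}{160} \cdot 338} = \frac{209392}{101 \left(-47180 + \frac{169}{160}\right)} = \frac{209392}{101 \left(- \frac{7548631}{160}\right)} = \frac{209392}{101} \left(- \frac{160}{7548631}\right) = - \frac{33502720}{762411731}$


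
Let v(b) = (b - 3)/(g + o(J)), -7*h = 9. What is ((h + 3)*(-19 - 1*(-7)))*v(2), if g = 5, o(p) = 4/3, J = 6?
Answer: 432/133 ≈ 3.2481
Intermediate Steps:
o(p) = 4/3 (o(p) = 4*(⅓) = 4/3)
h = -9/7 (h = -⅐*9 = -9/7 ≈ -1.2857)
v(b) = -9/19 + 3*b/19 (v(b) = (b - 3)/(5 + 4/3) = (-3 + b)/(19/3) = (-3 + b)*(3/19) = -9/19 + 3*b/19)
((h + 3)*(-19 - 1*(-7)))*v(2) = ((-9/7 + 3)*(-19 - 1*(-7)))*(-9/19 + (3/19)*2) = (12*(-19 + 7)/7)*(-9/19 + 6/19) = ((12/7)*(-12))*(-3/19) = -144/7*(-3/19) = 432/133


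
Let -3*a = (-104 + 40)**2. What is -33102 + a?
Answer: -103402/3 ≈ -34467.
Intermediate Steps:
a = -4096/3 (a = -(-104 + 40)**2/3 = -1/3*(-64)**2 = -1/3*4096 = -4096/3 ≈ -1365.3)
-33102 + a = -33102 - 4096/3 = -103402/3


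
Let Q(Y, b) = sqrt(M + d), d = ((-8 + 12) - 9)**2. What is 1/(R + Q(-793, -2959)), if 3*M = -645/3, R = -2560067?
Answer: -7680201/19661829133607 - 2*I*sqrt(105)/19661829133607 ≈ -3.9061e-7 - 1.0423e-12*I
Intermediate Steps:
M = -215/3 (M = (-645/3)/3 = (-129*5/3)/3 = (1/3)*(-215) = -215/3 ≈ -71.667)
d = 25 (d = (4 - 9)**2 = (-5)**2 = 25)
Q(Y, b) = 2*I*sqrt(105)/3 (Q(Y, b) = sqrt(-215/3 + 25) = sqrt(-140/3) = 2*I*sqrt(105)/3)
1/(R + Q(-793, -2959)) = 1/(-2560067 + 2*I*sqrt(105)/3)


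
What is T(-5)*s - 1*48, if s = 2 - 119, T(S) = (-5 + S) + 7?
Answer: 303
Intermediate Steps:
T(S) = 2 + S
s = -117
T(-5)*s - 1*48 = (2 - 5)*(-117) - 1*48 = -3*(-117) - 48 = 351 - 48 = 303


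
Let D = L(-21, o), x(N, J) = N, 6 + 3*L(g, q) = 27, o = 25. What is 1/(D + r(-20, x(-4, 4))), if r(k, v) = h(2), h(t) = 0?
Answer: ⅐ ≈ 0.14286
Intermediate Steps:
L(g, q) = 7 (L(g, q) = -2 + (⅓)*27 = -2 + 9 = 7)
r(k, v) = 0
D = 7
1/(D + r(-20, x(-4, 4))) = 1/(7 + 0) = 1/7 = ⅐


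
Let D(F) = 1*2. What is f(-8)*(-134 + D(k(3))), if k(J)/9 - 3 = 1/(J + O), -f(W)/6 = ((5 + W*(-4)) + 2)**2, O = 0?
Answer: 1204632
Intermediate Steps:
f(W) = -6*(7 - 4*W)**2 (f(W) = -6*((5 + W*(-4)) + 2)**2 = -6*((5 - 4*W) + 2)**2 = -6*(7 - 4*W)**2)
k(J) = 27 + 9/J (k(J) = 27 + 9/(J + 0) = 27 + 9/J)
D(F) = 2
f(-8)*(-134 + D(k(3))) = (-6*(-7 + 4*(-8))**2)*(-134 + 2) = -6*(-7 - 32)**2*(-132) = -6*(-39)**2*(-132) = -6*1521*(-132) = -9126*(-132) = 1204632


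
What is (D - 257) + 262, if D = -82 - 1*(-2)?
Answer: -75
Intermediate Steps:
D = -80 (D = -82 + 2 = -80)
(D - 257) + 262 = (-80 - 257) + 262 = -337 + 262 = -75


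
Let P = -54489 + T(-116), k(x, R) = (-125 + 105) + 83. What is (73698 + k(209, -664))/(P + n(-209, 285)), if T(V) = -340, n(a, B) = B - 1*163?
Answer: -73761/54707 ≈ -1.3483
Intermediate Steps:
n(a, B) = -163 + B (n(a, B) = B - 163 = -163 + B)
k(x, R) = 63 (k(x, R) = -20 + 83 = 63)
P = -54829 (P = -54489 - 340 = -54829)
(73698 + k(209, -664))/(P + n(-209, 285)) = (73698 + 63)/(-54829 + (-163 + 285)) = 73761/(-54829 + 122) = 73761/(-54707) = 73761*(-1/54707) = -73761/54707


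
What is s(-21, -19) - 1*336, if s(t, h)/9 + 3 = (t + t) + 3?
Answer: -714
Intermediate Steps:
s(t, h) = 18*t (s(t, h) = -27 + 9*((t + t) + 3) = -27 + 9*(2*t + 3) = -27 + 9*(3 + 2*t) = -27 + (27 + 18*t) = 18*t)
s(-21, -19) - 1*336 = 18*(-21) - 1*336 = -378 - 336 = -714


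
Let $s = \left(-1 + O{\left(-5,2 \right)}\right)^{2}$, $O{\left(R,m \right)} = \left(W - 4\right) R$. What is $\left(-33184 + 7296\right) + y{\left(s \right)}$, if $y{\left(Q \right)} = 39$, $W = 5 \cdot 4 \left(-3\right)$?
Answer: $-25849$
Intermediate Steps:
$W = -60$ ($W = 20 \left(-3\right) = -60$)
$O{\left(R,m \right)} = - 64 R$ ($O{\left(R,m \right)} = \left(-60 - 4\right) R = - 64 R$)
$s = 101761$ ($s = \left(-1 - -320\right)^{2} = \left(-1 + 320\right)^{2} = 319^{2} = 101761$)
$\left(-33184 + 7296\right) + y{\left(s \right)} = \left(-33184 + 7296\right) + 39 = -25888 + 39 = -25849$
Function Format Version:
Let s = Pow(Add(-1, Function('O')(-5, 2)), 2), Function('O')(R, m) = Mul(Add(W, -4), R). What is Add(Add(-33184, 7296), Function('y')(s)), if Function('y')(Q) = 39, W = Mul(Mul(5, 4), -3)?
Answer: -25849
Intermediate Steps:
W = -60 (W = Mul(20, -3) = -60)
Function('O')(R, m) = Mul(-64, R) (Function('O')(R, m) = Mul(Add(-60, -4), R) = Mul(-64, R))
s = 101761 (s = Pow(Add(-1, Mul(-64, -5)), 2) = Pow(Add(-1, 320), 2) = Pow(319, 2) = 101761)
Add(Add(-33184, 7296), Function('y')(s)) = Add(Add(-33184, 7296), 39) = Add(-25888, 39) = -25849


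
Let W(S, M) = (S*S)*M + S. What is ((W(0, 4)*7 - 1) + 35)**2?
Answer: 1156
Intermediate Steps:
W(S, M) = S + M*S**2 (W(S, M) = S**2*M + S = M*S**2 + S = S + M*S**2)
((W(0, 4)*7 - 1) + 35)**2 = (((0*(1 + 4*0))*7 - 1) + 35)**2 = (((0*(1 + 0))*7 - 1) + 35)**2 = (((0*1)*7 - 1) + 35)**2 = ((0*7 - 1) + 35)**2 = ((0 - 1) + 35)**2 = (-1 + 35)**2 = 34**2 = 1156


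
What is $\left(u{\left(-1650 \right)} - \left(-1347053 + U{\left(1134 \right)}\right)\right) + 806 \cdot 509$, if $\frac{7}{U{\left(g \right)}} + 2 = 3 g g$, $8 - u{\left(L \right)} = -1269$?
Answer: $\frac{6784381421737}{3857866} \approx 1.7586 \cdot 10^{6}$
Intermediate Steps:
$u{\left(L \right)} = 1277$ ($u{\left(L \right)} = 8 - -1269 = 8 + 1269 = 1277$)
$U{\left(g \right)} = \frac{7}{-2 + 3 g^{2}}$ ($U{\left(g \right)} = \frac{7}{-2 + 3 g g} = \frac{7}{-2 + 3 g^{2}}$)
$\left(u{\left(-1650 \right)} - \left(-1347053 + U{\left(1134 \right)}\right)\right) + 806 \cdot 509 = \left(1277 + \left(1347053 - \frac{7}{-2 + 3 \cdot 1134^{2}}\right)\right) + 806 \cdot 509 = \left(1277 + \left(1347053 - \frac{7}{-2 + 3 \cdot 1285956}\right)\right) + 410254 = \left(1277 + \left(1347053 - \frac{7}{-2 + 3857868}\right)\right) + 410254 = \left(1277 + \left(1347053 - \frac{7}{3857866}\right)\right) + 410254 = \left(1277 + \frac{5196749968891}{3857866}\right) + 410254 = \frac{5201676463773}{3857866} + 410254 = \frac{6784381421737}{3857866}$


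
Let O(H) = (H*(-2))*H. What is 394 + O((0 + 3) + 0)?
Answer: 376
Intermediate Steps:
O(H) = -2*H² (O(H) = (-2*H)*H = -2*H²)
394 + O((0 + 3) + 0) = 394 - 2*((0 + 3) + 0)² = 394 - 2*(3 + 0)² = 394 - 2*3² = 394 - 2*9 = 394 - 18 = 376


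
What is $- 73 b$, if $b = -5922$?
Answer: $432306$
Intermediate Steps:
$- 73 b = \left(-73\right) \left(-5922\right) = 432306$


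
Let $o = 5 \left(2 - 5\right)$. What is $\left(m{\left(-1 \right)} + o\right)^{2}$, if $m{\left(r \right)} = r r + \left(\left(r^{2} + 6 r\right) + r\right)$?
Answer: $400$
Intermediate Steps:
$m{\left(r \right)} = 2 r^{2} + 7 r$ ($m{\left(r \right)} = r^{2} + \left(r^{2} + 7 r\right) = 2 r^{2} + 7 r$)
$o = -15$ ($o = 5 \left(-3\right) = -15$)
$\left(m{\left(-1 \right)} + o\right)^{2} = \left(- (7 + 2 \left(-1\right)) - 15\right)^{2} = \left(- (7 - 2) - 15\right)^{2} = \left(\left(-1\right) 5 - 15\right)^{2} = \left(-5 - 15\right)^{2} = \left(-20\right)^{2} = 400$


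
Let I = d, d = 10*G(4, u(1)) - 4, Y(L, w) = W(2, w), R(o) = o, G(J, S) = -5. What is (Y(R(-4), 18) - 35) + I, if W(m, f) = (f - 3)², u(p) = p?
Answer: 136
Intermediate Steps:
W(m, f) = (-3 + f)²
Y(L, w) = (-3 + w)²
d = -54 (d = 10*(-5) - 4 = -50 - 4 = -54)
I = -54
(Y(R(-4), 18) - 35) + I = ((-3 + 18)² - 35) - 54 = (15² - 35) - 54 = (225 - 35) - 54 = 190 - 54 = 136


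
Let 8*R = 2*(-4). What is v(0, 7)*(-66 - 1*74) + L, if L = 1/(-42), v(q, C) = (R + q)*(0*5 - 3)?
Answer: -17641/42 ≈ -420.02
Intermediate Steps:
R = -1 (R = (2*(-4))/8 = (⅛)*(-8) = -1)
v(q, C) = 3 - 3*q (v(q, C) = (-1 + q)*(0*5 - 3) = (-1 + q)*(0 - 3) = (-1 + q)*(-3) = 3 - 3*q)
L = -1/42 ≈ -0.023810
v(0, 7)*(-66 - 1*74) + L = (3 - 3*0)*(-66 - 1*74) - 1/42 = (3 + 0)*(-66 - 74) - 1/42 = 3*(-140) - 1/42 = -420 - 1/42 = -17641/42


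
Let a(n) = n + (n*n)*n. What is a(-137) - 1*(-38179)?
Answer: -2533311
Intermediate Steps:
a(n) = n + n³ (a(n) = n + n²*n = n + n³)
a(-137) - 1*(-38179) = (-137 + (-137)³) - 1*(-38179) = (-137 - 2571353) + 38179 = -2571490 + 38179 = -2533311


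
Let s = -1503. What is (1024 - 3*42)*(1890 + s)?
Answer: 347526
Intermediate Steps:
(1024 - 3*42)*(1890 + s) = (1024 - 3*42)*(1890 - 1503) = (1024 - 126)*387 = 898*387 = 347526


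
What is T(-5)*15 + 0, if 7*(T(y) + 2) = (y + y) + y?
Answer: -435/7 ≈ -62.143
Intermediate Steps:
T(y) = -2 + 3*y/7 (T(y) = -2 + ((y + y) + y)/7 = -2 + (2*y + y)/7 = -2 + (3*y)/7 = -2 + 3*y/7)
T(-5)*15 + 0 = (-2 + (3/7)*(-5))*15 + 0 = (-2 - 15/7)*15 + 0 = -29/7*15 + 0 = -435/7 + 0 = -435/7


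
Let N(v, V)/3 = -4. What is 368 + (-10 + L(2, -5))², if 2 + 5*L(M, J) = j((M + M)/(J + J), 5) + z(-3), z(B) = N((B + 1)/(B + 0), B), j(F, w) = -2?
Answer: 13556/25 ≈ 542.24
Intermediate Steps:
N(v, V) = -12 (N(v, V) = 3*(-4) = -12)
z(B) = -12
L(M, J) = -16/5 (L(M, J) = -⅖ + (-2 - 12)/5 = -⅖ + (⅕)*(-14) = -⅖ - 14/5 = -16/5)
368 + (-10 + L(2, -5))² = 368 + (-10 - 16/5)² = 368 + (-66/5)² = 368 + 4356/25 = 13556/25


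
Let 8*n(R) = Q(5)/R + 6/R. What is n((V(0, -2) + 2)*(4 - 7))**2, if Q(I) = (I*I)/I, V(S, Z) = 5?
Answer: 121/28224 ≈ 0.0042871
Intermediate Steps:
Q(I) = I (Q(I) = I**2/I = I)
n(R) = 11/(8*R) (n(R) = (5/R + 6/R)/8 = (11/R)/8 = 11/(8*R))
n((V(0, -2) + 2)*(4 - 7))**2 = (11/(8*(((5 + 2)*(4 - 7)))))**2 = (11/(8*((7*(-3)))))**2 = ((11/8)/(-21))**2 = ((11/8)*(-1/21))**2 = (-11/168)**2 = 121/28224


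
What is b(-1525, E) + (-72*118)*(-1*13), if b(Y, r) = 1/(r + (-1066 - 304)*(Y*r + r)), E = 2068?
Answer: 476885516462785/4317737908 ≈ 1.1045e+5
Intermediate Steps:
b(Y, r) = 1/(-1369*r - 1370*Y*r) (b(Y, r) = 1/(r - 1370*(r + Y*r)) = 1/(r + (-1370*r - 1370*Y*r)) = 1/(-1369*r - 1370*Y*r))
b(-1525, E) + (-72*118)*(-1*13) = -1/(2068*(1369 + 1370*(-1525))) + (-72*118)*(-1*13) = -1*1/2068/(1369 - 2089250) - 8496*(-13) = -1*1/2068/(-2087881) + 110448 = -1*1/2068*(-1/2087881) + 110448 = 1/4317737908 + 110448 = 476885516462785/4317737908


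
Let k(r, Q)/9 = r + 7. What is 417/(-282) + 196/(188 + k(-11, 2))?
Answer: -169/893 ≈ -0.18925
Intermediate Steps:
k(r, Q) = 63 + 9*r (k(r, Q) = 9*(r + 7) = 9*(7 + r) = 63 + 9*r)
417/(-282) + 196/(188 + k(-11, 2)) = 417/(-282) + 196/(188 + (63 + 9*(-11))) = 417*(-1/282) + 196/(188 + (63 - 99)) = -139/94 + 196/(188 - 36) = -139/94 + 196/152 = -139/94 + 196*(1/152) = -139/94 + 49/38 = -169/893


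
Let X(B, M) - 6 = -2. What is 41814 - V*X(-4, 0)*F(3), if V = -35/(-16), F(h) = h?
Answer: 167151/4 ≈ 41788.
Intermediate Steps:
X(B, M) = 4 (X(B, M) = 6 - 2 = 4)
V = 35/16 (V = -35*(-1/16) = 35/16 ≈ 2.1875)
41814 - V*X(-4, 0)*F(3) = 41814 - (35/16)*4*3 = 41814 - 35*3/4 = 41814 - 1*105/4 = 41814 - 105/4 = 167151/4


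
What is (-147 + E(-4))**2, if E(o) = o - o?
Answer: 21609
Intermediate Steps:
E(o) = 0
(-147 + E(-4))**2 = (-147 + 0)**2 = (-147)**2 = 21609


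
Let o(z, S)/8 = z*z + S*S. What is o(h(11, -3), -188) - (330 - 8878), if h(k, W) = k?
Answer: 292268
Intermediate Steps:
o(z, S) = 8*S² + 8*z² (o(z, S) = 8*(z*z + S*S) = 8*(z² + S²) = 8*(S² + z²) = 8*S² + 8*z²)
o(h(11, -3), -188) - (330 - 8878) = (8*(-188)² + 8*11²) - (330 - 8878) = (8*35344 + 8*121) - 1*(-8548) = (282752 + 968) + 8548 = 283720 + 8548 = 292268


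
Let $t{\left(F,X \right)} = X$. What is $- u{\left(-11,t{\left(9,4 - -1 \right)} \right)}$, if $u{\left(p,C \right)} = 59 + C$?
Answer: $-64$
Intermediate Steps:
$- u{\left(-11,t{\left(9,4 - -1 \right)} \right)} = - (59 + \left(4 - -1\right)) = - (59 + \left(4 + 1\right)) = - (59 + 5) = \left(-1\right) 64 = -64$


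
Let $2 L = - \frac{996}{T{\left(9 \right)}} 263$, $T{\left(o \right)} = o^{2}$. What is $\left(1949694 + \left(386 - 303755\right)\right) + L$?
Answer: $\frac{44407117}{27} \approx 1.6447 \cdot 10^{6}$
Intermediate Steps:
$L = - \frac{43658}{27}$ ($L = \frac{- \frac{996}{9^{2}} \cdot 263}{2} = \frac{- \frac{996}{81} \cdot 263}{2} = \frac{\left(-996\right) \frac{1}{81} \cdot 263}{2} = \frac{\left(- \frac{332}{27}\right) 263}{2} = \frac{1}{2} \left(- \frac{87316}{27}\right) = - \frac{43658}{27} \approx -1617.0$)
$\left(1949694 + \left(386 - 303755\right)\right) + L = \left(1949694 + \left(386 - 303755\right)\right) - \frac{43658}{27} = \left(1949694 - 303369\right) - \frac{43658}{27} = 1646325 - \frac{43658}{27} = \frac{44407117}{27}$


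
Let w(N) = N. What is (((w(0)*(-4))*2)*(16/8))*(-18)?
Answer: 0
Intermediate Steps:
(((w(0)*(-4))*2)*(16/8))*(-18) = (((0*(-4))*2)*(16/8))*(-18) = ((0*2)*(16*(1/8)))*(-18) = (0*2)*(-18) = 0*(-18) = 0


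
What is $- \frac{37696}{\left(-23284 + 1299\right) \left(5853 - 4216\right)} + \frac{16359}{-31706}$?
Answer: $- \frac{587556141379}{1141081343170} \approx -0.51491$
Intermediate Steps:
$- \frac{37696}{\left(-23284 + 1299\right) \left(5853 - 4216\right)} + \frac{16359}{-31706} = - \frac{37696}{\left(-21985\right) 1637} + 16359 \left(- \frac{1}{31706}\right) = - \frac{37696}{-35989445} - \frac{16359}{31706} = \left(-37696\right) \left(- \frac{1}{35989445}\right) - \frac{16359}{31706} = \frac{37696}{35989445} - \frac{16359}{31706} = - \frac{587556141379}{1141081343170}$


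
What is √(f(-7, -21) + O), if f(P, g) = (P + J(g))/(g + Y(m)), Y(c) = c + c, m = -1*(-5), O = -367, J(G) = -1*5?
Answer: 5*I*√1771/11 ≈ 19.129*I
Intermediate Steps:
J(G) = -5
m = 5
Y(c) = 2*c
f(P, g) = (-5 + P)/(10 + g) (f(P, g) = (P - 5)/(g + 2*5) = (-5 + P)/(g + 10) = (-5 + P)/(10 + g))
√(f(-7, -21) + O) = √((-5 - 7)/(10 - 21) - 367) = √(-12/(-11) - 367) = √(-1/11*(-12) - 367) = √(12/11 - 367) = √(-4025/11) = 5*I*√1771/11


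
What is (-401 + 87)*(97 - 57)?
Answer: -12560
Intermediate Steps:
(-401 + 87)*(97 - 57) = -314*40 = -12560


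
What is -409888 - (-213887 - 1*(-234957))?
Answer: -430958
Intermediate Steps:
-409888 - (-213887 - 1*(-234957)) = -409888 - (-213887 + 234957) = -409888 - 1*21070 = -409888 - 21070 = -430958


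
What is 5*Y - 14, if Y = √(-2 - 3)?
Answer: -14 + 5*I*√5 ≈ -14.0 + 11.18*I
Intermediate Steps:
Y = I*√5 (Y = √(-5) = I*√5 ≈ 2.2361*I)
5*Y - 14 = 5*(I*√5) - 14 = 5*I*√5 - 14 = -14 + 5*I*√5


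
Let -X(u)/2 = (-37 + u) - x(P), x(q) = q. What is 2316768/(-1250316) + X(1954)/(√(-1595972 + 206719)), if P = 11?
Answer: -193064/104193 + 3812*I*√1389253/1389253 ≈ -1.8529 + 3.2342*I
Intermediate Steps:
X(u) = 96 - 2*u (X(u) = -2*((-37 + u) - 1*11) = -2*((-37 + u) - 11) = -2*(-48 + u) = 96 - 2*u)
2316768/(-1250316) + X(1954)/(√(-1595972 + 206719)) = 2316768/(-1250316) + (96 - 2*1954)/(√(-1595972 + 206719)) = 2316768*(-1/1250316) + (96 - 3908)/(√(-1389253)) = -193064/104193 - 3812*(-I*√1389253/1389253) = -193064/104193 - (-3812)*I*√1389253/1389253 = -193064/104193 + 3812*I*√1389253/1389253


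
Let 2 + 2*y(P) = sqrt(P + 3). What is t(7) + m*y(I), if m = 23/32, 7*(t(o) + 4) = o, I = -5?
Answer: -119/32 + 23*I*sqrt(2)/64 ≈ -3.7188 + 0.50823*I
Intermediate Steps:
t(o) = -4 + o/7
m = 23/32 (m = 23*(1/32) = 23/32 ≈ 0.71875)
y(P) = -1 + sqrt(3 + P)/2 (y(P) = -1 + sqrt(P + 3)/2 = -1 + sqrt(3 + P)/2)
t(7) + m*y(I) = (-4 + (1/7)*7) + 23*(-1 + sqrt(3 - 5)/2)/32 = (-4 + 1) + 23*(-1 + sqrt(-2)/2)/32 = -3 + 23*(-1 + (I*sqrt(2))/2)/32 = -3 + 23*(-1 + I*sqrt(2)/2)/32 = -3 + (-23/32 + 23*I*sqrt(2)/64) = -119/32 + 23*I*sqrt(2)/64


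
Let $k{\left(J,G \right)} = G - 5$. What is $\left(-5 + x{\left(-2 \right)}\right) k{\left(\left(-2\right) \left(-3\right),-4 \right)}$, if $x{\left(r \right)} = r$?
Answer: $63$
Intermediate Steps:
$k{\left(J,G \right)} = -5 + G$
$\left(-5 + x{\left(-2 \right)}\right) k{\left(\left(-2\right) \left(-3\right),-4 \right)} = \left(-5 - 2\right) \left(-5 - 4\right) = \left(-7\right) \left(-9\right) = 63$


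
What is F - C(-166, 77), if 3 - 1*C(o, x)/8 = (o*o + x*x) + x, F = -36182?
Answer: 232290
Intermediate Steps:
C(o, x) = 24 - 8*x - 8*o**2 - 8*x**2 (C(o, x) = 24 - 8*((o*o + x*x) + x) = 24 - 8*((o**2 + x**2) + x) = 24 - 8*(x + o**2 + x**2) = 24 + (-8*x - 8*o**2 - 8*x**2) = 24 - 8*x - 8*o**2 - 8*x**2)
F - C(-166, 77) = -36182 - (24 - 8*77 - 8*(-166)**2 - 8*77**2) = -36182 - (24 - 616 - 8*27556 - 8*5929) = -36182 - (24 - 616 - 220448 - 47432) = -36182 - 1*(-268472) = -36182 + 268472 = 232290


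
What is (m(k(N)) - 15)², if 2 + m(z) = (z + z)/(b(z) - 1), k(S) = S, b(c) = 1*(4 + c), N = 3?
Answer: 256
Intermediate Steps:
b(c) = 4 + c
m(z) = -2 + 2*z/(3 + z) (m(z) = -2 + (z + z)/((4 + z) - 1) = -2 + (2*z)/(3 + z) = -2 + 2*z/(3 + z))
(m(k(N)) - 15)² = (-6/(3 + 3) - 15)² = (-6/6 - 15)² = (-6*⅙ - 15)² = (-1 - 15)² = (-16)² = 256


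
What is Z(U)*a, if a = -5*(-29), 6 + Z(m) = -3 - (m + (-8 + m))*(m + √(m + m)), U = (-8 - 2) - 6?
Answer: -94105 + 23200*I*√2 ≈ -94105.0 + 32810.0*I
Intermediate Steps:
U = -16 (U = -10 - 6 = -16)
Z(m) = -9 - (-8 + 2*m)*(m + √2*√m) (Z(m) = -6 + (-3 - (m + (-8 + m))*(m + √(m + m))) = -6 + (-3 - (-8 + 2*m)*(m + √(2*m))) = -6 + (-3 - (-8 + 2*m)*(m + √2*√m)) = -9 - (-8 + 2*m)*(m + √2*√m))
a = 145
Z(U)*a = (-9 - 2*(-16)² + 8*(-16) - 2*√2*(-16)^(3/2) + 8*√2*√(-16))*145 = (-9 - 2*256 - 128 - 2*√2*(-64*I) + 8*√2*(4*I))*145 = (-9 - 512 - 128 + 128*I*√2 + 32*I*√2)*145 = (-649 + 160*I*√2)*145 = -94105 + 23200*I*√2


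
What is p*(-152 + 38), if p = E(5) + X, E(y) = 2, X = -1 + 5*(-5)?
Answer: 2736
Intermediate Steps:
X = -26 (X = -1 - 25 = -26)
p = -24 (p = 2 - 26 = -24)
p*(-152 + 38) = -24*(-152 + 38) = -24*(-114) = 2736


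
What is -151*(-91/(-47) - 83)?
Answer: 575310/47 ≈ 12241.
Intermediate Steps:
-151*(-91/(-47) - 83) = -151*(-91*(-1/47) - 83) = -151*(91/47 - 83) = -151*(-3810/47) = 575310/47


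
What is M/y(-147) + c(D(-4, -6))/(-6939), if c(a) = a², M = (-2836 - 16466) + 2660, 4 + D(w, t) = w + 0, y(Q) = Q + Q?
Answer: 19243337/340011 ≈ 56.596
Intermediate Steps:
y(Q) = 2*Q
D(w, t) = -4 + w (D(w, t) = -4 + (w + 0) = -4 + w)
M = -16642 (M = -19302 + 2660 = -16642)
M/y(-147) + c(D(-4, -6))/(-6939) = -16642/(2*(-147)) + (-4 - 4)²/(-6939) = -16642/(-294) + (-8)²*(-1/6939) = -16642*(-1/294) + 64*(-1/6939) = 8321/147 - 64/6939 = 19243337/340011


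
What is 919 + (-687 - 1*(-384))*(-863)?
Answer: 262408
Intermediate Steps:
919 + (-687 - 1*(-384))*(-863) = 919 + (-687 + 384)*(-863) = 919 - 303*(-863) = 919 + 261489 = 262408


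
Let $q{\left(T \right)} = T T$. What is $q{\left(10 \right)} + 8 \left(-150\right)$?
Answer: $-1100$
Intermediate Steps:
$q{\left(T \right)} = T^{2}$
$q{\left(10 \right)} + 8 \left(-150\right) = 10^{2} + 8 \left(-150\right) = 100 - 1200 = -1100$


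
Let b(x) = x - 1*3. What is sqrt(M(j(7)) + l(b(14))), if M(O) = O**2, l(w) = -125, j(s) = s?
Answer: 2*I*sqrt(19) ≈ 8.7178*I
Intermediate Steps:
b(x) = -3 + x (b(x) = x - 3 = -3 + x)
sqrt(M(j(7)) + l(b(14))) = sqrt(7**2 - 125) = sqrt(49 - 125) = sqrt(-76) = 2*I*sqrt(19)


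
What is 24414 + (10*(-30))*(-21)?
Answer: 30714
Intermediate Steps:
24414 + (10*(-30))*(-21) = 24414 - 300*(-21) = 24414 + 6300 = 30714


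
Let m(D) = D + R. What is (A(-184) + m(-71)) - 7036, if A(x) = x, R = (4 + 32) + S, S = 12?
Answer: -7243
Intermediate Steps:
R = 48 (R = (4 + 32) + 12 = 36 + 12 = 48)
m(D) = 48 + D (m(D) = D + 48 = 48 + D)
(A(-184) + m(-71)) - 7036 = (-184 + (48 - 71)) - 7036 = (-184 - 23) - 7036 = -207 - 7036 = -7243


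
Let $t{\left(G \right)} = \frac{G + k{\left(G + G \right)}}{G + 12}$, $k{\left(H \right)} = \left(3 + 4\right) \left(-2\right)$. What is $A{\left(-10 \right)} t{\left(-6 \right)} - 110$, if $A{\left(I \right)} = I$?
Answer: $- \frac{230}{3} \approx -76.667$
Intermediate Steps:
$k{\left(H \right)} = -14$ ($k{\left(H \right)} = 7 \left(-2\right) = -14$)
$t{\left(G \right)} = \frac{-14 + G}{12 + G}$ ($t{\left(G \right)} = \frac{G - 14}{G + 12} = \frac{-14 + G}{12 + G}$)
$A{\left(-10 \right)} t{\left(-6 \right)} - 110 = - 10 \frac{-14 - 6}{12 - 6} - 110 = - 10 \cdot \frac{1}{6} \left(-20\right) - 110 = \left(-10\right) \left(- \frac{10}{3}\right) - 110 = \frac{100}{3} - 110 = - \frac{230}{3}$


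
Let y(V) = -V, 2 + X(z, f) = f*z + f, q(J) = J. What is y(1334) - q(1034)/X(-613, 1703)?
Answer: -695172229/521119 ≈ -1334.0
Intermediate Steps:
X(z, f) = -2 + f + f*z (X(z, f) = -2 + (f*z + f) = -2 + (f + f*z) = -2 + f + f*z)
y(1334) - q(1034)/X(-613, 1703) = -1*1334 - 1034/(-2 + 1703 + 1703*(-613)) = -1334 - 1034/(-2 + 1703 - 1043939) = -1334 - 1034/(-1042238) = -1334 - 1034*(-1)/1042238 = -1334 - 1*(-517/521119) = -1334 + 517/521119 = -695172229/521119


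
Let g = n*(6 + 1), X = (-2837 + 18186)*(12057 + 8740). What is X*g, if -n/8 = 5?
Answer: -89379682840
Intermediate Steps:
n = -40 (n = -8*5 = -40)
X = 319213153 (X = 15349*20797 = 319213153)
g = -280 (g = -40*(6 + 1) = -40*7 = -280)
X*g = 319213153*(-280) = -89379682840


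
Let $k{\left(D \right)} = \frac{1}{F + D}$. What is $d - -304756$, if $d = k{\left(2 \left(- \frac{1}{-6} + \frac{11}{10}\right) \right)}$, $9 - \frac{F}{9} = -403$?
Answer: $\frac{16962109463}{55658} \approx 3.0476 \cdot 10^{5}$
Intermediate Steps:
$F = 3708$ ($F = 81 - -3627 = 81 + 3627 = 3708$)
$k{\left(D \right)} = \frac{1}{3708 + D}$
$d = \frac{15}{55658}$ ($d = \frac{1}{3708 + 2 \left(- \frac{1}{-6} + \frac{11}{10}\right)} = \frac{1}{3708 + 2 \left(\left(-1\right) \left(- \frac{1}{6}\right) + 11 \cdot \frac{1}{10}\right)} = \frac{1}{3708 + 2 \left(\frac{1}{6} + \frac{11}{10}\right)} = \frac{1}{3708 + 2 \cdot \frac{19}{15}} = \frac{1}{3708 + \frac{38}{15}} = \frac{1}{\frac{55658}{15}} = \frac{15}{55658} \approx 0.0002695$)
$d - -304756 = \frac{15}{55658} - -304756 = \frac{15}{55658} + 304756 = \frac{16962109463}{55658}$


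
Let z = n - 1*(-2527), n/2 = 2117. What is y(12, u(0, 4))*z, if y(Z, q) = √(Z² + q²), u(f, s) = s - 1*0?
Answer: 27044*√10 ≈ 85521.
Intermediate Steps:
n = 4234 (n = 2*2117 = 4234)
u(f, s) = s (u(f, s) = s + 0 = s)
z = 6761 (z = 4234 - 1*(-2527) = 4234 + 2527 = 6761)
y(12, u(0, 4))*z = √(12² + 4²)*6761 = √(144 + 16)*6761 = √160*6761 = (4*√10)*6761 = 27044*√10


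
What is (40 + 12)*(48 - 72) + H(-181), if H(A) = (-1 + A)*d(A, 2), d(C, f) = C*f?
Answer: 64636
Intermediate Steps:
H(A) = 2*A*(-1 + A) (H(A) = (-1 + A)*(A*2) = (-1 + A)*(2*A) = 2*A*(-1 + A))
(40 + 12)*(48 - 72) + H(-181) = (40 + 12)*(48 - 72) + 2*(-181)*(-1 - 181) = 52*(-24) + 2*(-181)*(-182) = -1248 + 65884 = 64636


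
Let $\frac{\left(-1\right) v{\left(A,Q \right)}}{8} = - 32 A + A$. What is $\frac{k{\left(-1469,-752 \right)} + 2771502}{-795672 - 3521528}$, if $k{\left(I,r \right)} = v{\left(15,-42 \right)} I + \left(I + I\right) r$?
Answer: $\frac{241901}{2158600} \approx 0.11206$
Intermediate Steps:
$v{\left(A,Q \right)} = 248 A$ ($v{\left(A,Q \right)} = - 8 \left(- 32 A + A\right) = - 8 \left(- 31 A\right) = 248 A$)
$k{\left(I,r \right)} = 3720 I + 2 I r$ ($k{\left(I,r \right)} = 248 \cdot 15 I + \left(I + I\right) r = 3720 I + 2 I r$)
$\frac{k{\left(-1469,-752 \right)} + 2771502}{-795672 - 3521528} = \frac{2 \left(-1469\right) \left(1860 - 752\right) + 2771502}{-795672 - 3521528} = \frac{2 \left(-1469\right) 1108 + 2771502}{-4317200} = \left(-3255304 + 2771502\right) \left(- \frac{1}{4317200}\right) = \left(-483802\right) \left(- \frac{1}{4317200}\right) = \frac{241901}{2158600}$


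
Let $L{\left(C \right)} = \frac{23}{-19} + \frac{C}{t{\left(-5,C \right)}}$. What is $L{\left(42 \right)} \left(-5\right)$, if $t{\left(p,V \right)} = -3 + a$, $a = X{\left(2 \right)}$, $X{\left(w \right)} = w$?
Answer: $\frac{4105}{19} \approx 216.05$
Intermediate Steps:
$a = 2$
$t{\left(p,V \right)} = -1$ ($t{\left(p,V \right)} = -3 + 2 = -1$)
$L{\left(C \right)} = - \frac{23}{19} - C$ ($L{\left(C \right)} = \frac{23}{-19} + \frac{C}{-1} = 23 \left(- \frac{1}{19}\right) + C \left(-1\right) = - \frac{23}{19} - C$)
$L{\left(42 \right)} \left(-5\right) = \left(- \frac{23}{19} - 42\right) \left(-5\right) = \left(- \frac{821}{19}\right) \left(-5\right) = \frac{4105}{19}$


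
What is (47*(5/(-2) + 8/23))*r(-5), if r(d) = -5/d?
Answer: -4653/46 ≈ -101.15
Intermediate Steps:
(47*(5/(-2) + 8/23))*r(-5) = (47*(5/(-2) + 8/23))*(-5/(-5)) = (47*(5*(-½) + 8*(1/23)))*(-5*(-⅕)) = (47*(-5/2 + 8/23))*1 = (47*(-99/46))*1 = -4653/46*1 = -4653/46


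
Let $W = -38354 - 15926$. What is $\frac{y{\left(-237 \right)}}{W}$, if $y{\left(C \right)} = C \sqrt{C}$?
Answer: $\frac{237 i \sqrt{237}}{54280} \approx 0.067218 i$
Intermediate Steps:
$y{\left(C \right)} = C^{\frac{3}{2}}$
$W = -54280$ ($W = -38354 - 15926 = -54280$)
$\frac{y{\left(-237 \right)}}{W} = \frac{\left(-237\right)^{\frac{3}{2}}}{-54280} = - 237 i \sqrt{237} \left(- \frac{1}{54280}\right) = \frac{237 i \sqrt{237}}{54280}$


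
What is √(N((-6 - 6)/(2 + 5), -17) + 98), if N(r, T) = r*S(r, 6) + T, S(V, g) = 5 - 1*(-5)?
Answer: √3129/7 ≈ 7.9911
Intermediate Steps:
S(V, g) = 10 (S(V, g) = 5 + 5 = 10)
N(r, T) = T + 10*r (N(r, T) = r*10 + T = 10*r + T = T + 10*r)
√(N((-6 - 6)/(2 + 5), -17) + 98) = √((-17 + 10*((-6 - 6)/(2 + 5))) + 98) = √((-17 + 10*(-12/7)) + 98) = √((-17 - 120/7) + 98) = √(-239/7 + 98) = √(447/7) = √3129/7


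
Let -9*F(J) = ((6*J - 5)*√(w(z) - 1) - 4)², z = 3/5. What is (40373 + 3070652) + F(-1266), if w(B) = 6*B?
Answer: -67897952/5 - 60808*√65/45 ≈ -1.3590e+7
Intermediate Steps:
z = ⅗ (z = 3*(⅕) = ⅗ ≈ 0.60000)
F(J) = -(-4 + √65*(-5 + 6*J)/5)²/9 (F(J) = -((6*J - 5)*√(6*(⅗) - 1) - 4)²/9 = -((-5 + 6*J)*√(18/5 - 1) - 4)²/9 = -((-5 + 6*J)*√(13/5) - 4)²/9 = -((-5 + 6*J)*(√65/5) - 4)²/9 = -(√65*(-5 + 6*J)/5 - 4)²/9 = -(-4 + √65*(-5 + 6*J)/5)²/9)
(40373 + 3070652) + F(-1266) = (40373 + 3070652) - (20 + 5*√65 - 6*(-1266)*√65)²/225 = 3111025 - (20 + 5*√65 + 7596*√65)²/225 = 3111025 - (20 + 7601*√65)²/225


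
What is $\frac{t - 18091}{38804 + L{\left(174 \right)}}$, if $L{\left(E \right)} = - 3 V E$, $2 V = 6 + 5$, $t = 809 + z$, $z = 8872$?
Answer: $- \frac{8410}{35933} \approx -0.23405$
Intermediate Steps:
$t = 9681$ ($t = 809 + 8872 = 9681$)
$V = \frac{11}{2}$ ($V = \frac{6 + 5}{2} = \frac{1}{2} \cdot 11 = \frac{11}{2} \approx 5.5$)
$L{\left(E \right)} = - \frac{33 E}{2}$ ($L{\left(E \right)} = \left(-3\right) \frac{11}{2} E = - \frac{33 E}{2}$)
$\frac{t - 18091}{38804 + L{\left(174 \right)}} = \frac{9681 - 18091}{38804 - 2871} = - \frac{8410}{38804 - 2871} = - \frac{8410}{35933}$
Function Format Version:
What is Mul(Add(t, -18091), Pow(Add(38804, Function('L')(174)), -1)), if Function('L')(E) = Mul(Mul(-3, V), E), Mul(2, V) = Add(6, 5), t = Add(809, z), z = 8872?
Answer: Rational(-8410, 35933) ≈ -0.23405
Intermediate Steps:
t = 9681 (t = Add(809, 8872) = 9681)
V = Rational(11, 2) (V = Mul(Rational(1, 2), Add(6, 5)) = Mul(Rational(1, 2), 11) = Rational(11, 2) ≈ 5.5000)
Function('L')(E) = Mul(Rational(-33, 2), E) (Function('L')(E) = Mul(Mul(-3, Rational(11, 2)), E) = Mul(Rational(-33, 2), E))
Mul(Add(t, -18091), Pow(Add(38804, Function('L')(174)), -1)) = Mul(Add(9681, -18091), Pow(Add(38804, Mul(Rational(-33, 2), 174)), -1)) = Mul(-8410, Pow(Add(38804, -2871), -1)) = Mul(-8410, Pow(35933, -1)) = Mul(-8410, Rational(1, 35933)) = Rational(-8410, 35933)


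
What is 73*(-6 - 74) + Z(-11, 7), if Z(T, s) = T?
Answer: -5851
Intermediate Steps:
73*(-6 - 74) + Z(-11, 7) = 73*(-6 - 74) - 11 = 73*(-80) - 11 = -5840 - 11 = -5851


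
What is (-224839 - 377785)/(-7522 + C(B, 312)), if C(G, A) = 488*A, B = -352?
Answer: -301312/72367 ≈ -4.1637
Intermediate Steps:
(-224839 - 377785)/(-7522 + C(B, 312)) = (-224839 - 377785)/(-7522 + 488*312) = -602624/(-7522 + 152256) = -602624/144734 = -602624*1/144734 = -301312/72367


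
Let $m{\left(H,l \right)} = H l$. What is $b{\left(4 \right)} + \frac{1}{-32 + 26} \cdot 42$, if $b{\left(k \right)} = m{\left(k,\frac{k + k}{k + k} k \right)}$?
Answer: $9$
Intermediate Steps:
$b{\left(k \right)} = k^{2}$ ($b{\left(k \right)} = k \frac{k + k}{k + k} k = k \frac{2 k}{2 k} k = k 2 k \frac{1}{2 k} k = k 1 k = k k = k^{2}$)
$b{\left(4 \right)} + \frac{1}{-32 + 26} \cdot 42 = 4^{2} + \frac{1}{-32 + 26} \cdot 42 = 16 + \frac{1}{-6} \cdot 42 = 16 - 7 = 9$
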